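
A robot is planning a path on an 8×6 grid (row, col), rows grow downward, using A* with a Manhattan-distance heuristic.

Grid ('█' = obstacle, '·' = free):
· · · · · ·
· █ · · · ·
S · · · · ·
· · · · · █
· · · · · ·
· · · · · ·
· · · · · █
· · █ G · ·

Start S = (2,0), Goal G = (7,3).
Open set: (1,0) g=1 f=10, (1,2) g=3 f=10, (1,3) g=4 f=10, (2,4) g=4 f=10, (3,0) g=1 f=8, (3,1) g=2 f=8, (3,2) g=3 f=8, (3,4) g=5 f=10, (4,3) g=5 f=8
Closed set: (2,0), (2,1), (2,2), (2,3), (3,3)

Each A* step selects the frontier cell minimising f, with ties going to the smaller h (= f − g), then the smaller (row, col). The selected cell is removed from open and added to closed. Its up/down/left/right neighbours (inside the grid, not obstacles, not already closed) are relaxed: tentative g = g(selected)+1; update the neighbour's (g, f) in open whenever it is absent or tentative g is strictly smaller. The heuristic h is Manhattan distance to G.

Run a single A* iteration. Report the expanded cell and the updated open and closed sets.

expanded=(4,3); open=[(1,0) g=1 f=10, (1,2) g=3 f=10, (1,3) g=4 f=10, (2,4) g=4 f=10, (3,0) g=1 f=8, (3,1) g=2 f=8, (3,2) g=3 f=8, (3,4) g=5 f=10, (4,2) g=6 f=10, (4,4) g=6 f=10, (5,3) g=6 f=8]; closed=[(2,0), (2,1), (2,2), (2,3), (3,3), (4,3)]

step 1: expand (4,3) (f=8, h=3) → closed; open now [(1,0) g=1 f=10, (1,2) g=3 f=10, (1,3) g=4 f=10, (2,4) g=4 f=10, (3,0) g=1 f=8, (3,1) g=2 f=8, (3,2) g=3 f=8, (3,4) g=5 f=10, (4,2) g=6 f=10, (4,4) g=6 f=10, (5,3) g=6 f=8]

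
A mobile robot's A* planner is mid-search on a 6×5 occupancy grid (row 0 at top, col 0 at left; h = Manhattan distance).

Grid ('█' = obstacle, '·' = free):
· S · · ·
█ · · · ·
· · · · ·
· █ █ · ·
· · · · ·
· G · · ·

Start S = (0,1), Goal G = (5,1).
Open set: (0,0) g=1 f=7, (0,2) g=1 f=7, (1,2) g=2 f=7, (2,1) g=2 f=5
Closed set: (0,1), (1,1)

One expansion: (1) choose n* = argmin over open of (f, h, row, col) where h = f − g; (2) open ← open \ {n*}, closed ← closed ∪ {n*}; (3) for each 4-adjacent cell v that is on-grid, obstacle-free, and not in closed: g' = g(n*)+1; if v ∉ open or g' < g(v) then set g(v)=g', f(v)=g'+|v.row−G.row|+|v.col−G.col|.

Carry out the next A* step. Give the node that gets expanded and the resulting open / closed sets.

step 1: expand (2,1) (f=5, h=3) → closed; open now [(0,0) g=1 f=7, (0,2) g=1 f=7, (1,2) g=2 f=7, (2,0) g=3 f=7, (2,2) g=3 f=7]

expanded=(2,1); open=[(0,0) g=1 f=7, (0,2) g=1 f=7, (1,2) g=2 f=7, (2,0) g=3 f=7, (2,2) g=3 f=7]; closed=[(0,1), (1,1), (2,1)]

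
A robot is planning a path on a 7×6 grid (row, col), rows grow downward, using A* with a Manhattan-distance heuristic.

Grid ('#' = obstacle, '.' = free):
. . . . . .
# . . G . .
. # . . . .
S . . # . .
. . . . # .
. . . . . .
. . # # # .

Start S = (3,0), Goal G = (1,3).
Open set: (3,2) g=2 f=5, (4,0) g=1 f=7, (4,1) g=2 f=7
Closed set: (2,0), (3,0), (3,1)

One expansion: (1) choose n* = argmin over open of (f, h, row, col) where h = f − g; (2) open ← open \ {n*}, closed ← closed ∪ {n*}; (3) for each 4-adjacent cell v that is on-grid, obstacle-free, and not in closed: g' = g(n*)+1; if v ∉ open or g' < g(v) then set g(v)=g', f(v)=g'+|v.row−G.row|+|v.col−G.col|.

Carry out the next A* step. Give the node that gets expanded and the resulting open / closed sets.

expanded=(3,2); open=[(2,2) g=3 f=5, (4,0) g=1 f=7, (4,1) g=2 f=7, (4,2) g=3 f=7]; closed=[(2,0), (3,0), (3,1), (3,2)]

step 1: expand (3,2) (f=5, h=3) → closed; open now [(2,2) g=3 f=5, (4,0) g=1 f=7, (4,1) g=2 f=7, (4,2) g=3 f=7]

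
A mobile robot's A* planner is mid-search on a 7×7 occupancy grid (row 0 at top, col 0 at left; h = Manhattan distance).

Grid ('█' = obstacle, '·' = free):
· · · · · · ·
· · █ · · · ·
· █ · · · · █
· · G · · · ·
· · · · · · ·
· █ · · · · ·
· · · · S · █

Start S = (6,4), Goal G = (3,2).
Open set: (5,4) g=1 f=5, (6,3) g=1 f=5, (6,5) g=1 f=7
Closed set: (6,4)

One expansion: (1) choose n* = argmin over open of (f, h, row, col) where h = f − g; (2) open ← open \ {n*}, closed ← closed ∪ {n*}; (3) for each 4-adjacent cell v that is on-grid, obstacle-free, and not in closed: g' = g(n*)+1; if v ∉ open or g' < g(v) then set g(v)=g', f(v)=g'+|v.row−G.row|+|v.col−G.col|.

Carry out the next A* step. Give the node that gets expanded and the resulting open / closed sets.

step 1: expand (5,4) (f=5, h=4) → closed; open now [(4,4) g=2 f=5, (5,3) g=2 f=5, (5,5) g=2 f=7, (6,3) g=1 f=5, (6,5) g=1 f=7]

expanded=(5,4); open=[(4,4) g=2 f=5, (5,3) g=2 f=5, (5,5) g=2 f=7, (6,3) g=1 f=5, (6,5) g=1 f=7]; closed=[(5,4), (6,4)]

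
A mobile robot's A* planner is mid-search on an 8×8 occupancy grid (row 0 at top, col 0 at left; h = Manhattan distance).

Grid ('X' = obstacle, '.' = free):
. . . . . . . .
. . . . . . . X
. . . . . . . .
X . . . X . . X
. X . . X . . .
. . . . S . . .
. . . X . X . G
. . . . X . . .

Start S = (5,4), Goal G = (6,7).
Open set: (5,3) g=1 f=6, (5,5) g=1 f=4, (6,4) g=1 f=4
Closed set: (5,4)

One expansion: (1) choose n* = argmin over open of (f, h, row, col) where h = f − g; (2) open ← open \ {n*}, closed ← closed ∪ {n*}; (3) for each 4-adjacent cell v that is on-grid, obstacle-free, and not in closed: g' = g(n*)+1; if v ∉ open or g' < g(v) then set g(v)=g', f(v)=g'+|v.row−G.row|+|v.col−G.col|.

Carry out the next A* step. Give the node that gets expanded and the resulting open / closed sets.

expanded=(5,5); open=[(4,5) g=2 f=6, (5,3) g=1 f=6, (5,6) g=2 f=4, (6,4) g=1 f=4]; closed=[(5,4), (5,5)]

step 1: expand (5,5) (f=4, h=3) → closed; open now [(4,5) g=2 f=6, (5,3) g=1 f=6, (5,6) g=2 f=4, (6,4) g=1 f=4]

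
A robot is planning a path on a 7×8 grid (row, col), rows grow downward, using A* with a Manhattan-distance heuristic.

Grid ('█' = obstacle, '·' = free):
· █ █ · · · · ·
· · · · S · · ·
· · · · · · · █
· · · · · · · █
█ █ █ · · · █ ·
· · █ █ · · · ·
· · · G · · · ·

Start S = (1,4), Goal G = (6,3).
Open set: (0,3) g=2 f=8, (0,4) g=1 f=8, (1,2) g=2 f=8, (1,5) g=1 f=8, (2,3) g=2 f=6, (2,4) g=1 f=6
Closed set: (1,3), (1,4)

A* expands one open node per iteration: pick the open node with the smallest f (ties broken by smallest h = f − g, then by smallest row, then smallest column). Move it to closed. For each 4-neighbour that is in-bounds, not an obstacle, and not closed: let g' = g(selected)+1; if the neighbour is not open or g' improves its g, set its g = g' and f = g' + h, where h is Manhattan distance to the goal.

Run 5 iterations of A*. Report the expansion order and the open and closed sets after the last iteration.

step 1: expand (2,3) (f=6, h=4) → closed; open now [(0,3) g=2 f=8, (0,4) g=1 f=8, (1,2) g=2 f=8, (1,5) g=1 f=8, (2,2) g=3 f=8, (2,4) g=1 f=6, (3,3) g=3 f=6]
step 2: expand (3,3) (f=6, h=3) → closed; open now [(0,3) g=2 f=8, (0,4) g=1 f=8, (1,2) g=2 f=8, (1,5) g=1 f=8, (2,2) g=3 f=8, (2,4) g=1 f=6, (3,2) g=4 f=8, (3,4) g=4 f=8, (4,3) g=4 f=6]
step 3: expand (4,3) (f=6, h=2) → closed; open now [(0,3) g=2 f=8, (0,4) g=1 f=8, (1,2) g=2 f=8, (1,5) g=1 f=8, (2,2) g=3 f=8, (2,4) g=1 f=6, (3,2) g=4 f=8, (3,4) g=4 f=8, (4,4) g=5 f=8]
step 4: expand (2,4) (f=6, h=5) → closed; open now [(0,3) g=2 f=8, (0,4) g=1 f=8, (1,2) g=2 f=8, (1,5) g=1 f=8, (2,2) g=3 f=8, (2,5) g=2 f=8, (3,2) g=4 f=8, (3,4) g=2 f=6, (4,4) g=5 f=8]
step 5: expand (3,4) (f=6, h=4) → closed; open now [(0,3) g=2 f=8, (0,4) g=1 f=8, (1,2) g=2 f=8, (1,5) g=1 f=8, (2,2) g=3 f=8, (2,5) g=2 f=8, (3,2) g=4 f=8, (3,5) g=3 f=8, (4,4) g=3 f=6]

order=[(2,3) → (3,3) → (4,3) → (2,4) → (3,4)]; open=[(0,3) g=2 f=8, (0,4) g=1 f=8, (1,2) g=2 f=8, (1,5) g=1 f=8, (2,2) g=3 f=8, (2,5) g=2 f=8, (3,2) g=4 f=8, (3,5) g=3 f=8, (4,4) g=3 f=6]; closed=[(1,3), (1,4), (2,3), (2,4), (3,3), (3,4), (4,3)]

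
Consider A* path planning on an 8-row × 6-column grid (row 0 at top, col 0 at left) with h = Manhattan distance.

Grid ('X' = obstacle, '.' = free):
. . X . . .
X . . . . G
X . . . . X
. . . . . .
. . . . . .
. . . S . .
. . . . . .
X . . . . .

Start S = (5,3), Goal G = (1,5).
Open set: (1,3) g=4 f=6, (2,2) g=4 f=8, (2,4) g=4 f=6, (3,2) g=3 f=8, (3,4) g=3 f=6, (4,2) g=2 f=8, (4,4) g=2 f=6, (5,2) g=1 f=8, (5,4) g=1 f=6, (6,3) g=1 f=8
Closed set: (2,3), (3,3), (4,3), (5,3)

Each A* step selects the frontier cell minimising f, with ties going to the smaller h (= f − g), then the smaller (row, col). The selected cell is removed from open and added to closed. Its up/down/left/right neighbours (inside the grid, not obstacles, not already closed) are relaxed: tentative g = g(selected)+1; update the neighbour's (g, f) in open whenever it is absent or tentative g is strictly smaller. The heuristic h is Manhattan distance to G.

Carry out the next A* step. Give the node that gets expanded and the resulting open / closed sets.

expanded=(1,3); open=[(0,3) g=5 f=8, (1,2) g=5 f=8, (1,4) g=5 f=6, (2,2) g=4 f=8, (2,4) g=4 f=6, (3,2) g=3 f=8, (3,4) g=3 f=6, (4,2) g=2 f=8, (4,4) g=2 f=6, (5,2) g=1 f=8, (5,4) g=1 f=6, (6,3) g=1 f=8]; closed=[(1,3), (2,3), (3,3), (4,3), (5,3)]

step 1: expand (1,3) (f=6, h=2) → closed; open now [(0,3) g=5 f=8, (1,2) g=5 f=8, (1,4) g=5 f=6, (2,2) g=4 f=8, (2,4) g=4 f=6, (3,2) g=3 f=8, (3,4) g=3 f=6, (4,2) g=2 f=8, (4,4) g=2 f=6, (5,2) g=1 f=8, (5,4) g=1 f=6, (6,3) g=1 f=8]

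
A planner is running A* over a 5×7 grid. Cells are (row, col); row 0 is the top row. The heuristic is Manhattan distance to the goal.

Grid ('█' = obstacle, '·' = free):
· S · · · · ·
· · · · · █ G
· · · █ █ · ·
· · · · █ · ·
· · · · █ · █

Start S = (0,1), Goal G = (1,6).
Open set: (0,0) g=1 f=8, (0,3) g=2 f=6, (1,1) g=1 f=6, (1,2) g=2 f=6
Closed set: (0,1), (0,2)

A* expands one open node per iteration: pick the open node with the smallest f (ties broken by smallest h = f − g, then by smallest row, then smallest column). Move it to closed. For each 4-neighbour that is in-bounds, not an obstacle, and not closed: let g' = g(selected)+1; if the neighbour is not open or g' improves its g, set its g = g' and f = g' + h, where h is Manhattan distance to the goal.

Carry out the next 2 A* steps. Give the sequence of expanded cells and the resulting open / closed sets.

order=[(0,3) → (0,4)]; open=[(0,0) g=1 f=8, (0,5) g=4 f=6, (1,1) g=1 f=6, (1,2) g=2 f=6, (1,3) g=3 f=6, (1,4) g=4 f=6]; closed=[(0,1), (0,2), (0,3), (0,4)]

step 1: expand (0,3) (f=6, h=4) → closed; open now [(0,0) g=1 f=8, (0,4) g=3 f=6, (1,1) g=1 f=6, (1,2) g=2 f=6, (1,3) g=3 f=6]
step 2: expand (0,4) (f=6, h=3) → closed; open now [(0,0) g=1 f=8, (0,5) g=4 f=6, (1,1) g=1 f=6, (1,2) g=2 f=6, (1,3) g=3 f=6, (1,4) g=4 f=6]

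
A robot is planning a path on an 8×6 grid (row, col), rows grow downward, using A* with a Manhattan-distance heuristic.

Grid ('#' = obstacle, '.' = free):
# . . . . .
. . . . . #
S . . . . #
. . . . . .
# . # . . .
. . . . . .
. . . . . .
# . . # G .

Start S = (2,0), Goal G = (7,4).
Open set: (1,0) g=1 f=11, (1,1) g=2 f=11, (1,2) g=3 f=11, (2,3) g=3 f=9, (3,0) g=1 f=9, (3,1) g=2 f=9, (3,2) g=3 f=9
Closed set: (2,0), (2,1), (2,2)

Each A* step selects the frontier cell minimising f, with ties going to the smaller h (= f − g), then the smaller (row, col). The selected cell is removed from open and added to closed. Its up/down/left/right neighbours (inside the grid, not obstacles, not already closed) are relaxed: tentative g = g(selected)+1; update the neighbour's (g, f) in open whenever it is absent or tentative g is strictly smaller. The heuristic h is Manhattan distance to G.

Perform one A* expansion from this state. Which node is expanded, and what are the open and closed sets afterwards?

expanded=(2,3); open=[(1,0) g=1 f=11, (1,1) g=2 f=11, (1,2) g=3 f=11, (1,3) g=4 f=11, (2,4) g=4 f=9, (3,0) g=1 f=9, (3,1) g=2 f=9, (3,2) g=3 f=9, (3,3) g=4 f=9]; closed=[(2,0), (2,1), (2,2), (2,3)]

step 1: expand (2,3) (f=9, h=6) → closed; open now [(1,0) g=1 f=11, (1,1) g=2 f=11, (1,2) g=3 f=11, (1,3) g=4 f=11, (2,4) g=4 f=9, (3,0) g=1 f=9, (3,1) g=2 f=9, (3,2) g=3 f=9, (3,3) g=4 f=9]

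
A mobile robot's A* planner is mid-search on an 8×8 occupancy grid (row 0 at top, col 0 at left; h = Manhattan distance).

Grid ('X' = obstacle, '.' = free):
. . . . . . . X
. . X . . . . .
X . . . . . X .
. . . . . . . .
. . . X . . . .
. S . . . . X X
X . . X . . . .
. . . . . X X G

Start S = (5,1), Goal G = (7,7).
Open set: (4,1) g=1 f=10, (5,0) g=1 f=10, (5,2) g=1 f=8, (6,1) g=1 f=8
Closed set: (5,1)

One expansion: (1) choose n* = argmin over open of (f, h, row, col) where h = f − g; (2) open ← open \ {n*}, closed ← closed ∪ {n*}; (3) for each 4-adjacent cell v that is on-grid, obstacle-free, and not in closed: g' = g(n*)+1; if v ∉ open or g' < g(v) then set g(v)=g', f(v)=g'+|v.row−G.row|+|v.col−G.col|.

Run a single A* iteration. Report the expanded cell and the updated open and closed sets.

step 1: expand (5,2) (f=8, h=7) → closed; open now [(4,1) g=1 f=10, (4,2) g=2 f=10, (5,0) g=1 f=10, (5,3) g=2 f=8, (6,1) g=1 f=8, (6,2) g=2 f=8]

expanded=(5,2); open=[(4,1) g=1 f=10, (4,2) g=2 f=10, (5,0) g=1 f=10, (5,3) g=2 f=8, (6,1) g=1 f=8, (6,2) g=2 f=8]; closed=[(5,1), (5,2)]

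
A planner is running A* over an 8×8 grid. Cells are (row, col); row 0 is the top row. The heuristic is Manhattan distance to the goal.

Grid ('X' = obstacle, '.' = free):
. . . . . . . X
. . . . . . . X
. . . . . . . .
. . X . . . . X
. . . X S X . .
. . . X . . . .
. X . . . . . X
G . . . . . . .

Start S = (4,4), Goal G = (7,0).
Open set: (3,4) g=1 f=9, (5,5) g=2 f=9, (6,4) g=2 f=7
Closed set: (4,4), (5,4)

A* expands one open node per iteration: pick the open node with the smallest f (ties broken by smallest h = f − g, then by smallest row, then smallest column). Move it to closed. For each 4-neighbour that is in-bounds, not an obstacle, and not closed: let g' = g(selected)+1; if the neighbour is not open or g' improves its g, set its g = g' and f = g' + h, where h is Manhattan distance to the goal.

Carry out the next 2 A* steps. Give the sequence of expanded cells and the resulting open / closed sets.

step 1: expand (6,4) (f=7, h=5) → closed; open now [(3,4) g=1 f=9, (5,5) g=2 f=9, (6,3) g=3 f=7, (6,5) g=3 f=9, (7,4) g=3 f=7]
step 2: expand (6,3) (f=7, h=4) → closed; open now [(3,4) g=1 f=9, (5,5) g=2 f=9, (6,2) g=4 f=7, (6,5) g=3 f=9, (7,3) g=4 f=7, (7,4) g=3 f=7]

order=[(6,4) → (6,3)]; open=[(3,4) g=1 f=9, (5,5) g=2 f=9, (6,2) g=4 f=7, (6,5) g=3 f=9, (7,3) g=4 f=7, (7,4) g=3 f=7]; closed=[(4,4), (5,4), (6,3), (6,4)]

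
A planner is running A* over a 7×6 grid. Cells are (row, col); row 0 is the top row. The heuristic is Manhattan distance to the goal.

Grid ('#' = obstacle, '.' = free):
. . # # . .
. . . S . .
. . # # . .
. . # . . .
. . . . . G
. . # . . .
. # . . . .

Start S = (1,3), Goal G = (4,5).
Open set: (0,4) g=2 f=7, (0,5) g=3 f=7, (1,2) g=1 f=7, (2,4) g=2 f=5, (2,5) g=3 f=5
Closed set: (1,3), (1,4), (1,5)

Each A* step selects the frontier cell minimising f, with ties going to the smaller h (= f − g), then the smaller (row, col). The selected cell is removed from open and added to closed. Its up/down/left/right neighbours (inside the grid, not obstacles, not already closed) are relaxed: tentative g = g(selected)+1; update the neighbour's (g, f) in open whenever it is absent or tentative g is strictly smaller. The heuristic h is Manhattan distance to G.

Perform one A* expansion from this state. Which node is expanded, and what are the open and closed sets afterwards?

expanded=(2,5); open=[(0,4) g=2 f=7, (0,5) g=3 f=7, (1,2) g=1 f=7, (2,4) g=2 f=5, (3,5) g=4 f=5]; closed=[(1,3), (1,4), (1,5), (2,5)]

step 1: expand (2,5) (f=5, h=2) → closed; open now [(0,4) g=2 f=7, (0,5) g=3 f=7, (1,2) g=1 f=7, (2,4) g=2 f=5, (3,5) g=4 f=5]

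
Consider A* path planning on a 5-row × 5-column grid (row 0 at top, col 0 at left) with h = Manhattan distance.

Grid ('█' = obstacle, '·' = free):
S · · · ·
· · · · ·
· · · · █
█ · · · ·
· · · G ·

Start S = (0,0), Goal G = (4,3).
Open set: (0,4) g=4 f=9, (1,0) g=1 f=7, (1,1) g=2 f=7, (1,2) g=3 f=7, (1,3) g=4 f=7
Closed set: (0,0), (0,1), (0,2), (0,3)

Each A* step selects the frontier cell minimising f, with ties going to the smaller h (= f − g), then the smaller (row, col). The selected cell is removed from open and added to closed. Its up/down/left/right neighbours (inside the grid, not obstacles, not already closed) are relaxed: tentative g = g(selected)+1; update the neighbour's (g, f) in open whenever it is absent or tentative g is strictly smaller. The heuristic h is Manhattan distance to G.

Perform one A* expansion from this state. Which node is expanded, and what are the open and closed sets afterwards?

expanded=(1,3); open=[(0,4) g=4 f=9, (1,0) g=1 f=7, (1,1) g=2 f=7, (1,2) g=3 f=7, (1,4) g=5 f=9, (2,3) g=5 f=7]; closed=[(0,0), (0,1), (0,2), (0,3), (1,3)]

step 1: expand (1,3) (f=7, h=3) → closed; open now [(0,4) g=4 f=9, (1,0) g=1 f=7, (1,1) g=2 f=7, (1,2) g=3 f=7, (1,4) g=5 f=9, (2,3) g=5 f=7]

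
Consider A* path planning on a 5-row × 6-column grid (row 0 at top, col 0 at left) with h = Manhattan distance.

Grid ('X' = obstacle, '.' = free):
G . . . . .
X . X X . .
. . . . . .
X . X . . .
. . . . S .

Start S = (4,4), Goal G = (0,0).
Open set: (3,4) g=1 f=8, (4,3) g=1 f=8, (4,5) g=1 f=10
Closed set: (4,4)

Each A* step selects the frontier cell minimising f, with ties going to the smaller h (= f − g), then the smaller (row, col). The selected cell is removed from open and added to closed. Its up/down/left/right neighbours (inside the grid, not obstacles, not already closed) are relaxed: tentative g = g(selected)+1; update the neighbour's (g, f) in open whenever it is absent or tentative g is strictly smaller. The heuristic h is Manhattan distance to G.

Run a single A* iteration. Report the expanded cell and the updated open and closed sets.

step 1: expand (3,4) (f=8, h=7) → closed; open now [(2,4) g=2 f=8, (3,3) g=2 f=8, (3,5) g=2 f=10, (4,3) g=1 f=8, (4,5) g=1 f=10]

expanded=(3,4); open=[(2,4) g=2 f=8, (3,3) g=2 f=8, (3,5) g=2 f=10, (4,3) g=1 f=8, (4,5) g=1 f=10]; closed=[(3,4), (4,4)]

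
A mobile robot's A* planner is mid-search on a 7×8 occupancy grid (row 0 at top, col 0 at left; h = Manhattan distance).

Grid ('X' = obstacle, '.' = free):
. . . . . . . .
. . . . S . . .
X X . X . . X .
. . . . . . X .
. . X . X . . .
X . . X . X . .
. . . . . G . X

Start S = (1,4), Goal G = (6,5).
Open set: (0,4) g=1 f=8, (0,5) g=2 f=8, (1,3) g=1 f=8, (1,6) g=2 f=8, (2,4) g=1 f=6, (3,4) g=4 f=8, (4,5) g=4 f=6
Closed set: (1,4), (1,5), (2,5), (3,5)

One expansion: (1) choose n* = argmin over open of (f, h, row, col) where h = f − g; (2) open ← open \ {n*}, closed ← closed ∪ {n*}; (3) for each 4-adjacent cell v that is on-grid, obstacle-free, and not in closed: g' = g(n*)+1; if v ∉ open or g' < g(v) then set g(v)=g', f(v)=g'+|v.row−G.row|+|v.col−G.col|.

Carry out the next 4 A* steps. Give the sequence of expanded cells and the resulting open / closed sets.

order=[(4,5) → (2,4) → (3,4) → (4,6)]; open=[(0,4) g=1 f=8, (0,5) g=2 f=8, (1,3) g=1 f=8, (1,6) g=2 f=8, (3,3) g=3 f=8, (4,7) g=6 f=10, (5,6) g=6 f=8]; closed=[(1,4), (1,5), (2,4), (2,5), (3,4), (3,5), (4,5), (4,6)]

step 1: expand (4,5) (f=6, h=2) → closed; open now [(0,4) g=1 f=8, (0,5) g=2 f=8, (1,3) g=1 f=8, (1,6) g=2 f=8, (2,4) g=1 f=6, (3,4) g=4 f=8, (4,6) g=5 f=8]
step 2: expand (2,4) (f=6, h=5) → closed; open now [(0,4) g=1 f=8, (0,5) g=2 f=8, (1,3) g=1 f=8, (1,6) g=2 f=8, (3,4) g=2 f=6, (4,6) g=5 f=8]
step 3: expand (3,4) (f=6, h=4) → closed; open now [(0,4) g=1 f=8, (0,5) g=2 f=8, (1,3) g=1 f=8, (1,6) g=2 f=8, (3,3) g=3 f=8, (4,6) g=5 f=8]
step 4: expand (4,6) (f=8, h=3) → closed; open now [(0,4) g=1 f=8, (0,5) g=2 f=8, (1,3) g=1 f=8, (1,6) g=2 f=8, (3,3) g=3 f=8, (4,7) g=6 f=10, (5,6) g=6 f=8]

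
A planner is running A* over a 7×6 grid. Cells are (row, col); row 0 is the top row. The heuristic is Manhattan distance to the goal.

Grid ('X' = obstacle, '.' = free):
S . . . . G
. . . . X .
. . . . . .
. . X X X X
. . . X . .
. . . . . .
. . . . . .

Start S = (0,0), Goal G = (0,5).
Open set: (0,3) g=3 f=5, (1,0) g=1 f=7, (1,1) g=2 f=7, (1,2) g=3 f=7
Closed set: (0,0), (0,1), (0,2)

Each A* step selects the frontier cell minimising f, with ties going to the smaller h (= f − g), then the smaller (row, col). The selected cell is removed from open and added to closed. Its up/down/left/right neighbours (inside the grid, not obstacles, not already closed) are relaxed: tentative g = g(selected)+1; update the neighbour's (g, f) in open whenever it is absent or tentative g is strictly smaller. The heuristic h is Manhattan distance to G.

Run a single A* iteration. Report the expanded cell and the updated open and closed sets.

expanded=(0,3); open=[(0,4) g=4 f=5, (1,0) g=1 f=7, (1,1) g=2 f=7, (1,2) g=3 f=7, (1,3) g=4 f=7]; closed=[(0,0), (0,1), (0,2), (0,3)]

step 1: expand (0,3) (f=5, h=2) → closed; open now [(0,4) g=4 f=5, (1,0) g=1 f=7, (1,1) g=2 f=7, (1,2) g=3 f=7, (1,3) g=4 f=7]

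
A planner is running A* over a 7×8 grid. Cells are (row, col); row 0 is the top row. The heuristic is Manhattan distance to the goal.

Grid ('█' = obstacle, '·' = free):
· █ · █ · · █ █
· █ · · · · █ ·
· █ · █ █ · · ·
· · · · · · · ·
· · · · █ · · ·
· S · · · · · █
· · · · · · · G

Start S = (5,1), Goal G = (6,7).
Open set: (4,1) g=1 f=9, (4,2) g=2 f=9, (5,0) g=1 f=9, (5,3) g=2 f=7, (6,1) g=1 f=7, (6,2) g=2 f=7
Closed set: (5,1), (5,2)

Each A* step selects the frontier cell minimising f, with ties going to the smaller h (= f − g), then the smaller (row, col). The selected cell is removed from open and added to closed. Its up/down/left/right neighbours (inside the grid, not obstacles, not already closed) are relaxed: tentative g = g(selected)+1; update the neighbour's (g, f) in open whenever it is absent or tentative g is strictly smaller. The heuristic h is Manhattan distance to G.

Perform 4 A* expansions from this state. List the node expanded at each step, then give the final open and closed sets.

order=[(5,3) → (5,4) → (5,5) → (5,6)]; open=[(4,1) g=1 f=9, (4,2) g=2 f=9, (4,3) g=3 f=9, (4,5) g=5 f=9, (4,6) g=6 f=9, (5,0) g=1 f=9, (6,1) g=1 f=7, (6,2) g=2 f=7, (6,3) g=3 f=7, (6,4) g=4 f=7, (6,5) g=5 f=7, (6,6) g=6 f=7]; closed=[(5,1), (5,2), (5,3), (5,4), (5,5), (5,6)]

step 1: expand (5,3) (f=7, h=5) → closed; open now [(4,1) g=1 f=9, (4,2) g=2 f=9, (4,3) g=3 f=9, (5,0) g=1 f=9, (5,4) g=3 f=7, (6,1) g=1 f=7, (6,2) g=2 f=7, (6,3) g=3 f=7]
step 2: expand (5,4) (f=7, h=4) → closed; open now [(4,1) g=1 f=9, (4,2) g=2 f=9, (4,3) g=3 f=9, (5,0) g=1 f=9, (5,5) g=4 f=7, (6,1) g=1 f=7, (6,2) g=2 f=7, (6,3) g=3 f=7, (6,4) g=4 f=7]
step 3: expand (5,5) (f=7, h=3) → closed; open now [(4,1) g=1 f=9, (4,2) g=2 f=9, (4,3) g=3 f=9, (4,5) g=5 f=9, (5,0) g=1 f=9, (5,6) g=5 f=7, (6,1) g=1 f=7, (6,2) g=2 f=7, (6,3) g=3 f=7, (6,4) g=4 f=7, (6,5) g=5 f=7]
step 4: expand (5,6) (f=7, h=2) → closed; open now [(4,1) g=1 f=9, (4,2) g=2 f=9, (4,3) g=3 f=9, (4,5) g=5 f=9, (4,6) g=6 f=9, (5,0) g=1 f=9, (6,1) g=1 f=7, (6,2) g=2 f=7, (6,3) g=3 f=7, (6,4) g=4 f=7, (6,5) g=5 f=7, (6,6) g=6 f=7]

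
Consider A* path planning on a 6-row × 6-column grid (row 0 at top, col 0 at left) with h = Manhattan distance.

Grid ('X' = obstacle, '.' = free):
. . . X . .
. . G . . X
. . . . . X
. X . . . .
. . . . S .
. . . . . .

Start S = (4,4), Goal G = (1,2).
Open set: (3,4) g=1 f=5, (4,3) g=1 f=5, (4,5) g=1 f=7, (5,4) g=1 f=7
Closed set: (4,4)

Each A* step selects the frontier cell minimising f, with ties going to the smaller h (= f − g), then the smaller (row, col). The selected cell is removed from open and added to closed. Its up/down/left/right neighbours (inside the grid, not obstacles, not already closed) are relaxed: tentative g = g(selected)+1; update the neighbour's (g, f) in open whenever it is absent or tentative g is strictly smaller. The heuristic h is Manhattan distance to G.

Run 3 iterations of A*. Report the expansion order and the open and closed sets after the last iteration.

order=[(3,4) → (2,4) → (1,4)]; open=[(0,4) g=4 f=7, (1,3) g=4 f=5, (2,3) g=3 f=5, (3,3) g=2 f=5, (3,5) g=2 f=7, (4,3) g=1 f=5, (4,5) g=1 f=7, (5,4) g=1 f=7]; closed=[(1,4), (2,4), (3,4), (4,4)]

step 1: expand (3,4) (f=5, h=4) → closed; open now [(2,4) g=2 f=5, (3,3) g=2 f=5, (3,5) g=2 f=7, (4,3) g=1 f=5, (4,5) g=1 f=7, (5,4) g=1 f=7]
step 2: expand (2,4) (f=5, h=3) → closed; open now [(1,4) g=3 f=5, (2,3) g=3 f=5, (3,3) g=2 f=5, (3,5) g=2 f=7, (4,3) g=1 f=5, (4,5) g=1 f=7, (5,4) g=1 f=7]
step 3: expand (1,4) (f=5, h=2) → closed; open now [(0,4) g=4 f=7, (1,3) g=4 f=5, (2,3) g=3 f=5, (3,3) g=2 f=5, (3,5) g=2 f=7, (4,3) g=1 f=5, (4,5) g=1 f=7, (5,4) g=1 f=7]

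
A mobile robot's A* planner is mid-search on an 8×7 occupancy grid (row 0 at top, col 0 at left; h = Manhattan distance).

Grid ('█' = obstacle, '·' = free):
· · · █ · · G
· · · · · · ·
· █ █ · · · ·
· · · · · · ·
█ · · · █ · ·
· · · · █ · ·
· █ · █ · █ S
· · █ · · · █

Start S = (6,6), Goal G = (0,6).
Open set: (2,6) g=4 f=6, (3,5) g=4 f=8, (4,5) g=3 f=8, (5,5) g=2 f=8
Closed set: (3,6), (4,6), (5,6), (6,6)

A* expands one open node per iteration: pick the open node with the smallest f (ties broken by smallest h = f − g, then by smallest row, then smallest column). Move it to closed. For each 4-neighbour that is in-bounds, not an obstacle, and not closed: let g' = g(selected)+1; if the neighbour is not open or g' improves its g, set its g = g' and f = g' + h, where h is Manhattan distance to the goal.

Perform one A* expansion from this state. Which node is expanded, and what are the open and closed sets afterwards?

expanded=(2,6); open=[(1,6) g=5 f=6, (2,5) g=5 f=8, (3,5) g=4 f=8, (4,5) g=3 f=8, (5,5) g=2 f=8]; closed=[(2,6), (3,6), (4,6), (5,6), (6,6)]

step 1: expand (2,6) (f=6, h=2) → closed; open now [(1,6) g=5 f=6, (2,5) g=5 f=8, (3,5) g=4 f=8, (4,5) g=3 f=8, (5,5) g=2 f=8]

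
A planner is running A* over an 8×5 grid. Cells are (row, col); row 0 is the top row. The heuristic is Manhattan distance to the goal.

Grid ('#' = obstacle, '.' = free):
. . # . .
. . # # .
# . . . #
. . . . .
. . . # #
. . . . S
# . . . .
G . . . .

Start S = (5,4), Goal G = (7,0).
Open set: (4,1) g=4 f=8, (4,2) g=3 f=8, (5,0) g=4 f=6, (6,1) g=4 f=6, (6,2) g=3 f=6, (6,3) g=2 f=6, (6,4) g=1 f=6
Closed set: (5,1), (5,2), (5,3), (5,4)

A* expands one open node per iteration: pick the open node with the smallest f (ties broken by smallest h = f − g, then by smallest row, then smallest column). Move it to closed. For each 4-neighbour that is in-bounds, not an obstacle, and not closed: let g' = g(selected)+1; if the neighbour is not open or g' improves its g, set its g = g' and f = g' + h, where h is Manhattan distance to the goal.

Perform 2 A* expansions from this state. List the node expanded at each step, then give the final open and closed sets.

step 1: expand (5,0) (f=6, h=2) → closed; open now [(4,0) g=5 f=8, (4,1) g=4 f=8, (4,2) g=3 f=8, (6,1) g=4 f=6, (6,2) g=3 f=6, (6,3) g=2 f=6, (6,4) g=1 f=6]
step 2: expand (6,1) (f=6, h=2) → closed; open now [(4,0) g=5 f=8, (4,1) g=4 f=8, (4,2) g=3 f=8, (6,2) g=3 f=6, (6,3) g=2 f=6, (6,4) g=1 f=6, (7,1) g=5 f=6]

order=[(5,0) → (6,1)]; open=[(4,0) g=5 f=8, (4,1) g=4 f=8, (4,2) g=3 f=8, (6,2) g=3 f=6, (6,3) g=2 f=6, (6,4) g=1 f=6, (7,1) g=5 f=6]; closed=[(5,0), (5,1), (5,2), (5,3), (5,4), (6,1)]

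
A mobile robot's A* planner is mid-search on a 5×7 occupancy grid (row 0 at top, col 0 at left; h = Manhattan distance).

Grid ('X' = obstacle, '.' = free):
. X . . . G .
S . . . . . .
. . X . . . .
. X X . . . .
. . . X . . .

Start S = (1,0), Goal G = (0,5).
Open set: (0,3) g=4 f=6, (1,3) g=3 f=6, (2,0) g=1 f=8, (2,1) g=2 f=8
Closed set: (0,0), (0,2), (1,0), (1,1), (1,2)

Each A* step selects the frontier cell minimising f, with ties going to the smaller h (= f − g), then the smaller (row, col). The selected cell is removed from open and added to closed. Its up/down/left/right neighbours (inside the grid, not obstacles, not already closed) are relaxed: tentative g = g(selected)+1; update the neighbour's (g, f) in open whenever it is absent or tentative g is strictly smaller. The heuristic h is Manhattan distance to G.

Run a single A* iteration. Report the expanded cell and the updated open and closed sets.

step 1: expand (0,3) (f=6, h=2) → closed; open now [(0,4) g=5 f=6, (1,3) g=3 f=6, (2,0) g=1 f=8, (2,1) g=2 f=8]

expanded=(0,3); open=[(0,4) g=5 f=6, (1,3) g=3 f=6, (2,0) g=1 f=8, (2,1) g=2 f=8]; closed=[(0,0), (0,2), (0,3), (1,0), (1,1), (1,2)]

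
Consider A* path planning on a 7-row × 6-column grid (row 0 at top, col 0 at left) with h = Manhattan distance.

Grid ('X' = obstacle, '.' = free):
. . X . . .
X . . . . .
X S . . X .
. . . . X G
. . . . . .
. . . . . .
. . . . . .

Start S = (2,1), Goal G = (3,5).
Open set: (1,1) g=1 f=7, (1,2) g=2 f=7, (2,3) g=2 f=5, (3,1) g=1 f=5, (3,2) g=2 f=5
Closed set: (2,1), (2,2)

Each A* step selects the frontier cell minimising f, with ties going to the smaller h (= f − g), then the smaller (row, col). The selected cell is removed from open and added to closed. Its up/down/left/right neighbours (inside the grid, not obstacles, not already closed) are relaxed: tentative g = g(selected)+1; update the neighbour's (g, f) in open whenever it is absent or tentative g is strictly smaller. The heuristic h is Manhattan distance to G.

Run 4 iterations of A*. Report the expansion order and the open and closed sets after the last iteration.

order=[(2,3) → (3,3) → (3,2) → (3,1)]; open=[(1,1) g=1 f=7, (1,2) g=2 f=7, (1,3) g=3 f=7, (3,0) g=2 f=7, (4,1) g=2 f=7, (4,2) g=3 f=7, (4,3) g=4 f=7]; closed=[(2,1), (2,2), (2,3), (3,1), (3,2), (3,3)]

step 1: expand (2,3) (f=5, h=3) → closed; open now [(1,1) g=1 f=7, (1,2) g=2 f=7, (1,3) g=3 f=7, (3,1) g=1 f=5, (3,2) g=2 f=5, (3,3) g=3 f=5]
step 2: expand (3,3) (f=5, h=2) → closed; open now [(1,1) g=1 f=7, (1,2) g=2 f=7, (1,3) g=3 f=7, (3,1) g=1 f=5, (3,2) g=2 f=5, (4,3) g=4 f=7]
step 3: expand (3,2) (f=5, h=3) → closed; open now [(1,1) g=1 f=7, (1,2) g=2 f=7, (1,3) g=3 f=7, (3,1) g=1 f=5, (4,2) g=3 f=7, (4,3) g=4 f=7]
step 4: expand (3,1) (f=5, h=4) → closed; open now [(1,1) g=1 f=7, (1,2) g=2 f=7, (1,3) g=3 f=7, (3,0) g=2 f=7, (4,1) g=2 f=7, (4,2) g=3 f=7, (4,3) g=4 f=7]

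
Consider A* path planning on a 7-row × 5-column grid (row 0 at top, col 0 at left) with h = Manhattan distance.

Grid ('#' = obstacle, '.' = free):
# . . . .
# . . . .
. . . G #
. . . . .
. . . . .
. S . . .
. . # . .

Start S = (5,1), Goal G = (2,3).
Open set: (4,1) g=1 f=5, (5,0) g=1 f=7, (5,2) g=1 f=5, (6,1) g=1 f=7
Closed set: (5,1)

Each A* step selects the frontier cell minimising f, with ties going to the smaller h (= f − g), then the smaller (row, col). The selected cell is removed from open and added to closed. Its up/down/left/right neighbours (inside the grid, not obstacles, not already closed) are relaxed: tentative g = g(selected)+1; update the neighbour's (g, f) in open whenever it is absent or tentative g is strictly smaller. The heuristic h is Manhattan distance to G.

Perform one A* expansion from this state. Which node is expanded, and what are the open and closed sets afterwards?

expanded=(4,1); open=[(3,1) g=2 f=5, (4,0) g=2 f=7, (4,2) g=2 f=5, (5,0) g=1 f=7, (5,2) g=1 f=5, (6,1) g=1 f=7]; closed=[(4,1), (5,1)]

step 1: expand (4,1) (f=5, h=4) → closed; open now [(3,1) g=2 f=5, (4,0) g=2 f=7, (4,2) g=2 f=5, (5,0) g=1 f=7, (5,2) g=1 f=5, (6,1) g=1 f=7]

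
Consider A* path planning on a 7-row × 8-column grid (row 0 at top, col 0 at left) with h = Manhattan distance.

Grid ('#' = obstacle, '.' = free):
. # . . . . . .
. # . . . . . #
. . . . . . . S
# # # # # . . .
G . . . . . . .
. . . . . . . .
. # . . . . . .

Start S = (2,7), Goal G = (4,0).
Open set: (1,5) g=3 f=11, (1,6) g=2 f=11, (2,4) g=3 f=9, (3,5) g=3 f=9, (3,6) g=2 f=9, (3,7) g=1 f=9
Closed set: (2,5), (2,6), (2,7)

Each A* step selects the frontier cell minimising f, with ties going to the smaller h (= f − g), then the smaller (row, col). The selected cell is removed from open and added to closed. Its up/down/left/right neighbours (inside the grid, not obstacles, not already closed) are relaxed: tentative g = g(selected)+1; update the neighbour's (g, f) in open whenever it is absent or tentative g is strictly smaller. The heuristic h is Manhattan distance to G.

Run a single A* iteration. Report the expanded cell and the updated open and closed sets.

expanded=(2,4); open=[(1,4) g=4 f=11, (1,5) g=3 f=11, (1,6) g=2 f=11, (2,3) g=4 f=9, (3,5) g=3 f=9, (3,6) g=2 f=9, (3,7) g=1 f=9]; closed=[(2,4), (2,5), (2,6), (2,7)]

step 1: expand (2,4) (f=9, h=6) → closed; open now [(1,4) g=4 f=11, (1,5) g=3 f=11, (1,6) g=2 f=11, (2,3) g=4 f=9, (3,5) g=3 f=9, (3,6) g=2 f=9, (3,7) g=1 f=9]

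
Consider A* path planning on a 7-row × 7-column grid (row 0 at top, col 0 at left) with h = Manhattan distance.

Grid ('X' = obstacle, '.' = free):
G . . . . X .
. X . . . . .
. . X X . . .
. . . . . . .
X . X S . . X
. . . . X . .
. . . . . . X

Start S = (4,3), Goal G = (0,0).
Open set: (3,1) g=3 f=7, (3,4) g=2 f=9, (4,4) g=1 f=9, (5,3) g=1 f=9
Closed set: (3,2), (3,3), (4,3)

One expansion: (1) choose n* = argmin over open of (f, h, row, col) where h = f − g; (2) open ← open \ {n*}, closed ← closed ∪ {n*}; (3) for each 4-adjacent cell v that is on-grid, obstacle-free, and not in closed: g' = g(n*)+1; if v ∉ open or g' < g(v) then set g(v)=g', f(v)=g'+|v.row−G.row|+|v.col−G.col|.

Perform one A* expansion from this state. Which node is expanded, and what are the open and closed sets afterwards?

step 1: expand (3,1) (f=7, h=4) → closed; open now [(2,1) g=4 f=7, (3,0) g=4 f=7, (3,4) g=2 f=9, (4,1) g=4 f=9, (4,4) g=1 f=9, (5,3) g=1 f=9]

expanded=(3,1); open=[(2,1) g=4 f=7, (3,0) g=4 f=7, (3,4) g=2 f=9, (4,1) g=4 f=9, (4,4) g=1 f=9, (5,3) g=1 f=9]; closed=[(3,1), (3,2), (3,3), (4,3)]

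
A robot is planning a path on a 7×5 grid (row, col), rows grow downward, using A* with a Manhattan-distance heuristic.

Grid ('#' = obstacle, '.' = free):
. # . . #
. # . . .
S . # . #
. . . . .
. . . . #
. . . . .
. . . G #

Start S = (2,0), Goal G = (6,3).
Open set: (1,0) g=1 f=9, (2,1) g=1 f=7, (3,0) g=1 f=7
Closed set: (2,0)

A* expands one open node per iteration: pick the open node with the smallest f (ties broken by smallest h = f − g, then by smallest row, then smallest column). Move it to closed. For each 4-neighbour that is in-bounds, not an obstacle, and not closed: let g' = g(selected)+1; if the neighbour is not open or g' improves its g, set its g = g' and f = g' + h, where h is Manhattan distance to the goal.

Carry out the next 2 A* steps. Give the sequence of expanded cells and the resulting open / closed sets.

step 1: expand (2,1) (f=7, h=6) → closed; open now [(1,0) g=1 f=9, (3,0) g=1 f=7, (3,1) g=2 f=7]
step 2: expand (3,1) (f=7, h=5) → closed; open now [(1,0) g=1 f=9, (3,0) g=1 f=7, (3,2) g=3 f=7, (4,1) g=3 f=7]

order=[(2,1) → (3,1)]; open=[(1,0) g=1 f=9, (3,0) g=1 f=7, (3,2) g=3 f=7, (4,1) g=3 f=7]; closed=[(2,0), (2,1), (3,1)]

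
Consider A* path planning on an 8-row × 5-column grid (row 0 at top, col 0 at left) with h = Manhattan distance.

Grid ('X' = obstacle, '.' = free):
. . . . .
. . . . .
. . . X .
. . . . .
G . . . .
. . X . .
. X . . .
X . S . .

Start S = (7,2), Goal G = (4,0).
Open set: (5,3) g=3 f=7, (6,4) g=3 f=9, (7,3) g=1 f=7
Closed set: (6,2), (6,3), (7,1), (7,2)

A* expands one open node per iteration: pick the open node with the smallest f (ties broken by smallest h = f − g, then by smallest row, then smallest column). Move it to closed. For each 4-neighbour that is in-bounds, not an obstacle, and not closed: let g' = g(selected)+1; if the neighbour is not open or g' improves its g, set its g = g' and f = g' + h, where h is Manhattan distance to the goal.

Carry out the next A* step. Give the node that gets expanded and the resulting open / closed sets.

expanded=(5,3); open=[(4,3) g=4 f=7, (5,4) g=4 f=9, (6,4) g=3 f=9, (7,3) g=1 f=7]; closed=[(5,3), (6,2), (6,3), (7,1), (7,2)]

step 1: expand (5,3) (f=7, h=4) → closed; open now [(4,3) g=4 f=7, (5,4) g=4 f=9, (6,4) g=3 f=9, (7,3) g=1 f=7]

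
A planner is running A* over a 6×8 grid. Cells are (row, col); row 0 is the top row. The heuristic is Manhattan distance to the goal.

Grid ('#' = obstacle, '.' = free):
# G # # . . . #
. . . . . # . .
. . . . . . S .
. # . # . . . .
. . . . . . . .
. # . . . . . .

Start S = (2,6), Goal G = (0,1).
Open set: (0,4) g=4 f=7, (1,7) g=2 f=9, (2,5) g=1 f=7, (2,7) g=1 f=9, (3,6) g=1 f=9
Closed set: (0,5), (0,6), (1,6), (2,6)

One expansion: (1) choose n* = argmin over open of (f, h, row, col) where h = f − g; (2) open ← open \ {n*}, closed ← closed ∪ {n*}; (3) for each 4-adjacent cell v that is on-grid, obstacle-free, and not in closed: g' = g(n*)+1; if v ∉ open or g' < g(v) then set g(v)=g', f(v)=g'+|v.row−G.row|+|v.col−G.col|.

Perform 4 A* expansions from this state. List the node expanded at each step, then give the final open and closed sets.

step 1: expand (0,4) (f=7, h=3) → closed; open now [(1,4) g=5 f=9, (1,7) g=2 f=9, (2,5) g=1 f=7, (2,7) g=1 f=9, (3,6) g=1 f=9]
step 2: expand (2,5) (f=7, h=6) → closed; open now [(1,4) g=5 f=9, (1,7) g=2 f=9, (2,4) g=2 f=7, (2,7) g=1 f=9, (3,5) g=2 f=9, (3,6) g=1 f=9]
step 3: expand (2,4) (f=7, h=5) → closed; open now [(1,4) g=3 f=7, (1,7) g=2 f=9, (2,3) g=3 f=7, (2,7) g=1 f=9, (3,4) g=3 f=9, (3,5) g=2 f=9, (3,6) g=1 f=9]
step 4: expand (1,4) (f=7, h=4) → closed; open now [(1,3) g=4 f=7, (1,7) g=2 f=9, (2,3) g=3 f=7, (2,7) g=1 f=9, (3,4) g=3 f=9, (3,5) g=2 f=9, (3,6) g=1 f=9]

order=[(0,4) → (2,5) → (2,4) → (1,4)]; open=[(1,3) g=4 f=7, (1,7) g=2 f=9, (2,3) g=3 f=7, (2,7) g=1 f=9, (3,4) g=3 f=9, (3,5) g=2 f=9, (3,6) g=1 f=9]; closed=[(0,4), (0,5), (0,6), (1,4), (1,6), (2,4), (2,5), (2,6)]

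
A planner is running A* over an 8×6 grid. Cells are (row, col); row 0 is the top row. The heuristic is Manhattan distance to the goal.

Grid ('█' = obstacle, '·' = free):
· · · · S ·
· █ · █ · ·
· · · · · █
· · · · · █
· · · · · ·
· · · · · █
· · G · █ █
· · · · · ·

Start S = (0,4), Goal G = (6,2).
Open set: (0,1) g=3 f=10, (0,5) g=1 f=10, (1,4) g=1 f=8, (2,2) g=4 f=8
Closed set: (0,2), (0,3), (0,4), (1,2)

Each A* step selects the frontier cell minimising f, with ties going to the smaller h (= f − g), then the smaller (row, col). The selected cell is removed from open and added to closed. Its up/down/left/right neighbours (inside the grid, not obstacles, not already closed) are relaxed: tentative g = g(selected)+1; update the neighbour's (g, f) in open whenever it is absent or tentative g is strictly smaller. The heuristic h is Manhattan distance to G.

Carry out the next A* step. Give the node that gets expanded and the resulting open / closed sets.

step 1: expand (2,2) (f=8, h=4) → closed; open now [(0,1) g=3 f=10, (0,5) g=1 f=10, (1,4) g=1 f=8, (2,1) g=5 f=10, (2,3) g=5 f=10, (3,2) g=5 f=8]

expanded=(2,2); open=[(0,1) g=3 f=10, (0,5) g=1 f=10, (1,4) g=1 f=8, (2,1) g=5 f=10, (2,3) g=5 f=10, (3,2) g=5 f=8]; closed=[(0,2), (0,3), (0,4), (1,2), (2,2)]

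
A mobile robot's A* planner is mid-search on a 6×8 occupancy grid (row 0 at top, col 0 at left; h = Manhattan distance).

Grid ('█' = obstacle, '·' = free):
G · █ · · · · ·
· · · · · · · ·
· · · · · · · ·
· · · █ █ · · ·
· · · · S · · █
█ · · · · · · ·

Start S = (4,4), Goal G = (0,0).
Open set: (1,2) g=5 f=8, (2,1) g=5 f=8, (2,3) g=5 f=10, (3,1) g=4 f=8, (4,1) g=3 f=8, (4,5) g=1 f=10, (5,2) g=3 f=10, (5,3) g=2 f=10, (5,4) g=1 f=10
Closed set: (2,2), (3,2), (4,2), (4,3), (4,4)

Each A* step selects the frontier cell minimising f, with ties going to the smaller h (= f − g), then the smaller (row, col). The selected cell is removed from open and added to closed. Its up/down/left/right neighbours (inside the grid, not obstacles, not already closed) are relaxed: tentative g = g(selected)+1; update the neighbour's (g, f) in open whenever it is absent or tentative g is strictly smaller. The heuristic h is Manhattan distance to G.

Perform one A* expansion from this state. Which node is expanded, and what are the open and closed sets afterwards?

expanded=(1,2); open=[(1,1) g=6 f=8, (1,3) g=6 f=10, (2,1) g=5 f=8, (2,3) g=5 f=10, (3,1) g=4 f=8, (4,1) g=3 f=8, (4,5) g=1 f=10, (5,2) g=3 f=10, (5,3) g=2 f=10, (5,4) g=1 f=10]; closed=[(1,2), (2,2), (3,2), (4,2), (4,3), (4,4)]

step 1: expand (1,2) (f=8, h=3) → closed; open now [(1,1) g=6 f=8, (1,3) g=6 f=10, (2,1) g=5 f=8, (2,3) g=5 f=10, (3,1) g=4 f=8, (4,1) g=3 f=8, (4,5) g=1 f=10, (5,2) g=3 f=10, (5,3) g=2 f=10, (5,4) g=1 f=10]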